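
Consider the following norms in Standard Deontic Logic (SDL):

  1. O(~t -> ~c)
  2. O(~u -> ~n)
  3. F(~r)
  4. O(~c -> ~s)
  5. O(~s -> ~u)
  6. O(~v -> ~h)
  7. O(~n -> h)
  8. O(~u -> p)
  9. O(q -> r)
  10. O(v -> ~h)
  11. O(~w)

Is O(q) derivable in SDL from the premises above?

Premise 9 is O(q -> r); even if O(r) held, inferring O(q) would be affirming the consequent — invalid.
No other premise forces O(q). An ideal world satisfying every premise can still have q false, so O(q) is not derivable.

No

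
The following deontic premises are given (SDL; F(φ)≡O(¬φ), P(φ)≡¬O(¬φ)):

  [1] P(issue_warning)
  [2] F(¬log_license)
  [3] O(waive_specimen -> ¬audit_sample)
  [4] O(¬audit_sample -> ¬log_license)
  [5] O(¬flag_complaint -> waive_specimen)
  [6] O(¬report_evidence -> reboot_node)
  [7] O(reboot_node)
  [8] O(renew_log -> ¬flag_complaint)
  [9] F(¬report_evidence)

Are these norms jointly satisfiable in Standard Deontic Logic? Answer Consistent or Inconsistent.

Premise 6 is O(¬report_evidence -> reboot_node); even if O(reboot_node) held, inferring O(¬report_evidence) would be affirming the consequent — invalid.
So O(¬report_evidence) is not derivable, and the apparent clash with O(report_evidence) does not arise.
A world satisfying every obligation exists (e.g. audit_sample=true, flag_complaint=true, issue_warning=false, log_license=true, reboot_node=true, renew_log=false, report_evidence=true, waive_specimen=false); no atom is both obligatory and forbidden, so the set is consistent.

Consistent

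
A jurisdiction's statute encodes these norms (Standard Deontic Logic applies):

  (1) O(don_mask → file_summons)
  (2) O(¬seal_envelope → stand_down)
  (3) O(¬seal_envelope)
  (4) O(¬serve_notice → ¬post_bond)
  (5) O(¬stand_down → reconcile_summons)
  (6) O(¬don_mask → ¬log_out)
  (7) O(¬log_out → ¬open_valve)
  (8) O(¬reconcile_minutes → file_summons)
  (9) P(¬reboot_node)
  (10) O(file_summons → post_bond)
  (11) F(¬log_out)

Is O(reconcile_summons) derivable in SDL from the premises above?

No

Premise 5 is O(¬stand_down → reconcile_summons), but O(¬stand_down) is not derivable from the premises, so it does not yield O(reconcile_summons).
No other premise forces O(reconcile_summons). An ideal world satisfying every premise can still have reconcile_summons false, so O(reconcile_summons) is not derivable.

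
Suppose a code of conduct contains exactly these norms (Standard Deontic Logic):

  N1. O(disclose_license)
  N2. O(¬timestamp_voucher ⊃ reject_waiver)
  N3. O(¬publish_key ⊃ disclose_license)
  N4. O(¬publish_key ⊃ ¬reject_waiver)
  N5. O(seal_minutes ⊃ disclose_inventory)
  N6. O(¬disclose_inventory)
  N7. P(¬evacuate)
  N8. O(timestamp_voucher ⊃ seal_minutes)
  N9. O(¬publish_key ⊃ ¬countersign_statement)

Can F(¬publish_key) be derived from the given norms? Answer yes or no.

Premise 6 states O(¬disclose_inventory) outright.
Premise 5, O(seal_minutes ⊃ disclose_inventory), contraposes to O(¬disclose_inventory ⊃ ¬seal_minutes); with O(¬disclose_inventory) we get O(¬seal_minutes).
Premise 8, O(timestamp_voucher ⊃ seal_minutes), contraposes to O(¬seal_minutes ⊃ ¬timestamp_voucher); with O(¬seal_minutes) we get O(¬timestamp_voucher).
From O(¬timestamp_voucher) and premise 2, O(¬timestamp_voucher ⊃ reject_waiver), we obtain O(reject_waiver).
The contrapositive of premise 4 (O(¬publish_key ⊃ ¬reject_waiver)) is O(reject_waiver ⊃ publish_key), and O(reject_waiver) is already established, so O(publish_key).
Premises 1, 3, 7, 9 do not contribute to this derivation.
So O(publish_key) holds, i.e. F(¬publish_key). The claim follows.

Yes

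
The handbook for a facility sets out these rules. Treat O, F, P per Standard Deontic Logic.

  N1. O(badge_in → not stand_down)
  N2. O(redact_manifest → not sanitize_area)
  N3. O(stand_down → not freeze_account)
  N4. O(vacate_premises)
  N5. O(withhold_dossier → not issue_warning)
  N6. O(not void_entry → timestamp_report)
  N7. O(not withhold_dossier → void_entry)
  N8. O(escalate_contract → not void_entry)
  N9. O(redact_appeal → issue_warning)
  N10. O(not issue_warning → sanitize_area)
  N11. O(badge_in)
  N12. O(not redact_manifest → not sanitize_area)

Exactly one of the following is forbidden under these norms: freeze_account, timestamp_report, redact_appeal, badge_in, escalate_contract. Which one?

By case analysis on redact_manifest: premise 2 gives O(redact_manifest → not sanitize_area) and premise 12 gives O(not redact_manifest → not sanitize_area), so O(not sanitize_area) either way.
The contrapositive of premise 10 (O(not issue_warning → sanitize_area)) is O(not sanitize_area → issue_warning), and O(not sanitize_area) is already established, so O(issue_warning).
Premise 5 is O(withhold_dossier → not issue_warning); contrapositively O(issue_warning → not withhold_dossier). Since O(issue_warning) holds, K gives O(not withhold_dossier).
Premise 7 is O(not withhold_dossier → void_entry); since O(not withhold_dossier), deontic closure gives O(void_entry).
Premise 8, O(escalate_contract → not void_entry), contraposes to O(void_entry → not escalate_contract); with O(void_entry) we get O(not escalate_contract).
So O(not escalate_contract) holds, i.e. escalate_contract is forbidden. None of the other listed options is forbidden under the premises.

escalate_contract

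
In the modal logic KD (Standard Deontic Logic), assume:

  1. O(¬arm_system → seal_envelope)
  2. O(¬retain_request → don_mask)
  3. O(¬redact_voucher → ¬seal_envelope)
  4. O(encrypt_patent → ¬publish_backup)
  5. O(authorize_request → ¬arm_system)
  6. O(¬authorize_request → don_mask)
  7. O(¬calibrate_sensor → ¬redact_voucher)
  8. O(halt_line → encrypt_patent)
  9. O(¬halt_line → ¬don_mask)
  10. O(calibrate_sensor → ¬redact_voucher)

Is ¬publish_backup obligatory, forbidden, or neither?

Obligatory

Premises 7 and 10 cover both cases: O(¬calibrate_sensor → ¬redact_voucher) and O(calibrate_sensor → ¬redact_voucher). Since ¬calibrate_sensor ∨ calibrate_sensor is a tautology, O(¬redact_voucher) follows.
From O(¬redact_voucher) and premise 3, O(¬redact_voucher → ¬seal_envelope), we obtain O(¬seal_envelope).
Premise 1 is O(¬arm_system → seal_envelope); contrapositively O(¬seal_envelope → arm_system). Since O(¬seal_envelope) holds, K gives O(arm_system).
Premise 5, O(authorize_request → ¬arm_system), contraposes to O(arm_system → ¬authorize_request); with O(arm_system) we get O(¬authorize_request).
With premise 6, O(¬authorize_request → don_mask), the K-axiom yields O(don_mask).
Premise 9 is O(¬halt_line → ¬don_mask); contrapositively O(don_mask → halt_line). Since O(don_mask) holds, K gives O(halt_line).
With premise 8, O(halt_line → encrypt_patent), the K-axiom yields O(encrypt_patent).
Premise 4 is O(encrypt_patent → ¬publish_backup); since O(encrypt_patent), deontic closure gives O(¬publish_backup).
Premise 2 does not contribute to this derivation.
Hence ¬publish_backup is obligatory.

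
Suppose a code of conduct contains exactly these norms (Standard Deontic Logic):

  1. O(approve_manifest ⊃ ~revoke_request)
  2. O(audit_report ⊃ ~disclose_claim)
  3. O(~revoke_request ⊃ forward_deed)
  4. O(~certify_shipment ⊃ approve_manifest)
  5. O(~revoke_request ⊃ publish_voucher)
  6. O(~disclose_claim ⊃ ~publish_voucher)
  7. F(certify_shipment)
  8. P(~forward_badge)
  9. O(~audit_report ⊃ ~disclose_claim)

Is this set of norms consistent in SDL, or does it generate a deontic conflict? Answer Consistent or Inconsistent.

Inconsistent

Premises 2 and 9 cover both cases: O(audit_report ⊃ ~disclose_claim) and O(~audit_report ⊃ ~disclose_claim). Since audit_report ∨ ~audit_report is a tautology, O(~disclose_claim) follows.
Applying K to premise 6 (O(~disclose_claim ⊃ ~publish_voucher)) and O(~disclose_claim) yields O(~publish_voucher).
Premise 5, O(~revoke_request ⊃ publish_voucher), contraposes to O(~publish_voucher ⊃ revoke_request); with O(~publish_voucher) we get O(revoke_request).
The contrapositive of premise 1 (O(approve_manifest ⊃ ~revoke_request)) is O(revoke_request ⊃ ~approve_manifest), and O(revoke_request) is already established, so O(~approve_manifest).
Premise 4, O(~certify_shipment ⊃ approve_manifest), contraposes to O(~approve_manifest ⊃ certify_shipment); with O(~approve_manifest) we get O(certify_shipment).
But premise 7, F(certify_shipment), means O(~certify_shipment).
We now have both O(certify_shipment) and O(~certify_shipment) — certify_shipment is simultaneously obligatory and forbidden, violating the D-axiom.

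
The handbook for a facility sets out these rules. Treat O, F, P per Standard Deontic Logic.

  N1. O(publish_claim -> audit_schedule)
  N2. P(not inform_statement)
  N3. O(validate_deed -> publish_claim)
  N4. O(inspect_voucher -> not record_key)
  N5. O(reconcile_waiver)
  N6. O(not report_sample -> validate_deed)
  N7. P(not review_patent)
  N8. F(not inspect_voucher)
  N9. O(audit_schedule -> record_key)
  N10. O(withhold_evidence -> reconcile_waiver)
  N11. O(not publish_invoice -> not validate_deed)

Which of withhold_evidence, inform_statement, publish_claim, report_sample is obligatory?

report_sample

Premise 8, F(not inspect_voucher), is equivalent to O(inspect_voucher).
Premise 4 is O(inspect_voucher -> not record_key); since O(inspect_voucher), deontic closure gives O(not record_key).
Premise 9 is O(audit_schedule -> record_key); contrapositively O(not record_key -> not audit_schedule). Since O(not record_key) holds, K gives O(not audit_schedule).
Premise 1 is O(publish_claim -> audit_schedule); contrapositively O(not audit_schedule -> not publish_claim). Since O(not audit_schedule) holds, K gives O(not publish_claim).
Premise 3, O(validate_deed -> publish_claim), contraposes to O(not publish_claim -> not validate_deed); with O(not publish_claim) we get O(not validate_deed).
Premise 6 is O(not report_sample -> validate_deed); contrapositively O(not validate_deed -> report_sample). Since O(not validate_deed) holds, K gives O(report_sample).
So O(report_sample) holds — report_sample is obligatory. None of the other listed options is made obligatory by any chain of premises.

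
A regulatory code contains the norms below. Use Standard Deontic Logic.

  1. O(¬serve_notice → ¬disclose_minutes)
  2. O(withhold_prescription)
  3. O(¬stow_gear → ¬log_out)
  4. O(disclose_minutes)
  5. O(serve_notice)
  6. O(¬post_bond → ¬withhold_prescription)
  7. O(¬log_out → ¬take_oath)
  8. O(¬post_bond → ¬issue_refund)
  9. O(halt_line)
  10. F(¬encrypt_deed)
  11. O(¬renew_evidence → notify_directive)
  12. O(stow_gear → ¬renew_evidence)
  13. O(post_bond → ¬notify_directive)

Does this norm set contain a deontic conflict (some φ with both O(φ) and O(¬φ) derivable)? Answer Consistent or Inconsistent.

Consistent

Premise 1 is O(¬serve_notice → ¬disclose_minutes), but O(¬serve_notice) is not derivable from the premises, so it does not yield O(¬disclose_minutes).
So O(¬disclose_minutes) is not derivable, and the apparent clash with O(disclose_minutes) does not arise.
A world satisfying every obligation exists (e.g. disclose_minutes=true, encrypt_deed=true, halt_line=true, issue_refund=false, log_out=false, notify_directive=false, post_bond=true, renew_evidence=true, serve_notice=true, stow_gear=false, take_oath=false, withhold_prescription=true); no atom is both obligatory and forbidden, so the set is consistent.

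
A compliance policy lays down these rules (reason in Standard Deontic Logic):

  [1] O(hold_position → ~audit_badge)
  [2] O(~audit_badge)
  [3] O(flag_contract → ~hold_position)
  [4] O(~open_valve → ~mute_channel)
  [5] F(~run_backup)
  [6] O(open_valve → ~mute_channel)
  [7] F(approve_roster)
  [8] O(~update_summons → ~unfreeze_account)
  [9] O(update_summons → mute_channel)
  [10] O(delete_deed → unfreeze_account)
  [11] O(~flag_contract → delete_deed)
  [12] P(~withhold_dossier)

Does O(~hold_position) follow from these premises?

Yes

Premises 6 and 4 are O(open_valve → ~mute_channel) and O(~open_valve → ~mute_channel); every ideal world satisfies open_valve or ~open_valve, so in either case ~mute_channel holds — hence O(~mute_channel).
Premise 9, O(update_summons → mute_channel), contraposes to O(~mute_channel → ~update_summons); with O(~mute_channel) we get O(~update_summons).
From O(~update_summons) and premise 8, O(~update_summons → ~unfreeze_account), we obtain O(~unfreeze_account).
Premise 10 is O(delete_deed → unfreeze_account); contrapositively O(~unfreeze_account → ~delete_deed). Since O(~unfreeze_account) holds, K gives O(~delete_deed).
The contrapositive of premise 11 (O(~flag_contract → delete_deed)) is O(~delete_deed → flag_contract), and O(~delete_deed) is already established, so O(flag_contract).
With premise 3, O(flag_contract → ~hold_position), the K-axiom yields O(~hold_position).
Premises 1, 2, 5, 7, 12 do not contribute to this derivation.
So O(~hold_position) follows.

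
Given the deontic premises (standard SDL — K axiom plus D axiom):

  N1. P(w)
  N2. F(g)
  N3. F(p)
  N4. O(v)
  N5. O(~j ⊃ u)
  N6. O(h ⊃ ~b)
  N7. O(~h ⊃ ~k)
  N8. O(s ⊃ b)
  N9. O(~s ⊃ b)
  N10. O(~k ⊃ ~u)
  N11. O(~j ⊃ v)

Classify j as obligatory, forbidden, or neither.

Premises 8 and 9 are O(s ⊃ b) and O(~s ⊃ b); every ideal world satisfies s or ~s, so in either case b holds — hence O(b).
The contrapositive of premise 6 (O(h ⊃ ~b)) is O(b ⊃ ~h), and O(b) is already established, so O(~h).
With premise 7, O(~h ⊃ ~k), the K-axiom yields O(~k).
With premise 10, O(~k ⊃ ~u), the K-axiom yields O(~u).
Premise 5, O(~j ⊃ u), contraposes to O(~u ⊃ j); with O(~u) we get O(j).
Premises 1, 2, 3, 4, 11 do not contribute to this derivation.
Hence j is obligatory.

Obligatory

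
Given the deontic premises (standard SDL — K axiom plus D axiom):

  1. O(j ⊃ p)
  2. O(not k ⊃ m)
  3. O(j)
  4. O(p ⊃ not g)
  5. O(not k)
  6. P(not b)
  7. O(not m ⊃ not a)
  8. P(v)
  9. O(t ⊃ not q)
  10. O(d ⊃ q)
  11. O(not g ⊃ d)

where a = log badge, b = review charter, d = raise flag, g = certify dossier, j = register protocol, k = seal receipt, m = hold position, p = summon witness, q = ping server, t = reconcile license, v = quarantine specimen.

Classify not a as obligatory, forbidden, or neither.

Neither

Premise 7 is O(not m ⊃ not a), but O(not m) is not derivable from the premises, so it does not yield O(not a).
No premise or chain of K-axiom applications forces O(not a), and none forces O(a). So not a is neither obligatory nor forbidden under these norms.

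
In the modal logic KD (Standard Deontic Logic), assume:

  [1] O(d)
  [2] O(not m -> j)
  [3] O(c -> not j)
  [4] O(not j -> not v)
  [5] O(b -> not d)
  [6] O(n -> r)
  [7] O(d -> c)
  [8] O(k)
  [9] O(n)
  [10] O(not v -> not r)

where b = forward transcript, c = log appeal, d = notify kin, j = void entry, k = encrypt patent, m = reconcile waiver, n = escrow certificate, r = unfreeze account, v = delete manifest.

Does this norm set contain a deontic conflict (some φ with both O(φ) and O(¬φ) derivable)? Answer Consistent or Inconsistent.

Premise 9 gives O(n).
From O(n) and premise 6, O(n -> r), we obtain O(r).
The contrapositive of premise 10 (O(not v -> not r)) is O(r -> v), and O(r) is already established, so O(v).
Premise 4, O(not j -> not v), contraposes to O(v -> j); with O(v) we get O(j).
Premise 3, O(c -> not j), contraposes to O(j -> not c); with O(j) we get O(not c).
Premise 7, O(d -> c), contraposes to O(not c -> not d); with O(not c) we get O(not d).
But premise 1 directly asserts O(d).
We now have both O(not d) and O(d) — d is simultaneously obligatory and forbidden, violating the D-axiom.

Inconsistent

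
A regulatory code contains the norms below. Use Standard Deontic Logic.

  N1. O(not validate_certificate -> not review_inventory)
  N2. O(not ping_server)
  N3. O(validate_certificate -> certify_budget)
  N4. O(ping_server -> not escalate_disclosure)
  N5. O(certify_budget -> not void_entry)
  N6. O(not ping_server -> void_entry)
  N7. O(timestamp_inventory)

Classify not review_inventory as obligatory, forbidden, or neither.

Obligatory

Premise 2 gives O(not ping_server).
Applying K to premise 6 (O(not ping_server -> void_entry)) and O(not ping_server) yields O(void_entry).
Premise 5, O(certify_budget -> not void_entry), contraposes to O(void_entry -> not certify_budget); with O(void_entry) we get O(not certify_budget).
The contrapositive of premise 3 (O(validate_certificate -> certify_budget)) is O(not certify_budget -> not validate_certificate), and O(not certify_budget) is already established, so O(not validate_certificate).
With premise 1, O(not validate_certificate -> not review_inventory), the K-axiom yields O(not review_inventory).
Premises 4, 7 do not contribute to this derivation.
Hence not review_inventory is obligatory.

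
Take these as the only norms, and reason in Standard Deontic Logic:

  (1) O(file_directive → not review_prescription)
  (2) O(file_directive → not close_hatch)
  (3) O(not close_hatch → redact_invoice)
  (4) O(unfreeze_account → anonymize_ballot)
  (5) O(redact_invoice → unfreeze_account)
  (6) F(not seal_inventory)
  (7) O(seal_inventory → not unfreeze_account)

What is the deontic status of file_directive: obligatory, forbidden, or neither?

Forbidden

Premise 6, F(not seal_inventory), is equivalent to O(seal_inventory).
From O(seal_inventory) and premise 7, O(seal_inventory → not unfreeze_account), we obtain O(not unfreeze_account).
Premise 5 is O(redact_invoice → unfreeze_account); contrapositively O(not unfreeze_account → not redact_invoice). Since O(not unfreeze_account) holds, K gives O(not redact_invoice).
Premise 3, O(not close_hatch → redact_invoice), contraposes to O(not redact_invoice → close_hatch); with O(not redact_invoice) we get O(close_hatch).
The contrapositive of premise 2 (O(file_directive → not close_hatch)) is O(close_hatch → not file_directive), and O(close_hatch) is already established, so O(not file_directive).
Premises 1, 4 do not contribute to this derivation.
Thus O(not file_directive), which is F(file_directive): file_directive is forbidden.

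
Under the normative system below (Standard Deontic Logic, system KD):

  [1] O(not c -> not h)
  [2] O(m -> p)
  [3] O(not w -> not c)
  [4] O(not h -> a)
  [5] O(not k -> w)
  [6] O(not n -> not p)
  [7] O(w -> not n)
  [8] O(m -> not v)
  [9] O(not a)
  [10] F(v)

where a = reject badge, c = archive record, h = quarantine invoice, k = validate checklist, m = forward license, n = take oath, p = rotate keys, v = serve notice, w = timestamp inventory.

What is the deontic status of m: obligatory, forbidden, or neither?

From premise 9 we have O(not a).
Premise 4, O(not h -> a), contraposes to O(not a -> h); with O(not a) we get O(h).
Premise 1 is O(not c -> not h); contrapositively O(h -> c). Since O(h) holds, K gives O(c).
Premise 3, O(not w -> not c), contraposes to O(c -> w); with O(c) we get O(w).
Applying K to premise 7 (O(w -> not n)) and O(w) yields O(not n).
With premise 6, O(not n -> not p), the K-axiom yields O(not p).
The contrapositive of premise 2 (O(m -> p)) is O(not p -> not m), and O(not p) is already established, so O(not m).
Premises 5, 8, 10 do not contribute to this derivation.
Thus O(not m), which is F(m): m is forbidden.

Forbidden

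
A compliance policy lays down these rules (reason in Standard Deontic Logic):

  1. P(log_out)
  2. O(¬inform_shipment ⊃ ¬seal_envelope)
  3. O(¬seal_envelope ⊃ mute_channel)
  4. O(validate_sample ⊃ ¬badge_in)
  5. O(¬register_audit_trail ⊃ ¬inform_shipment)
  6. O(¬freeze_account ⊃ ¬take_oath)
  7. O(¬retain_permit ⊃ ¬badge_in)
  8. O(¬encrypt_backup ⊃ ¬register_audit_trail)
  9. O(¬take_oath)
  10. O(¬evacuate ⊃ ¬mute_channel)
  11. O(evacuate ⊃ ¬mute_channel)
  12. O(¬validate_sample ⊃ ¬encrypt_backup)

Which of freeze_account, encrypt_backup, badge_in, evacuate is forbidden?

badge_in

Premises 11 and 10 are O(evacuate ⊃ ¬mute_channel) and O(¬evacuate ⊃ ¬mute_channel); every ideal world satisfies evacuate or ¬evacuate, so in either case ¬mute_channel holds — hence O(¬mute_channel).
The contrapositive of premise 3 (O(¬seal_envelope ⊃ mute_channel)) is O(¬mute_channel ⊃ seal_envelope), and O(¬mute_channel) is already established, so O(seal_envelope).
The contrapositive of premise 2 (O(¬inform_shipment ⊃ ¬seal_envelope)) is O(seal_envelope ⊃ inform_shipment), and O(seal_envelope) is already established, so O(inform_shipment).
The contrapositive of premise 5 (O(¬register_audit_trail ⊃ ¬inform_shipment)) is O(inform_shipment ⊃ register_audit_trail), and O(inform_shipment) is already established, so O(register_audit_trail).
The contrapositive of premise 8 (O(¬encrypt_backup ⊃ ¬register_audit_trail)) is O(register_audit_trail ⊃ encrypt_backup), and O(register_audit_trail) is already established, so O(encrypt_backup).
The contrapositive of premise 12 (O(¬validate_sample ⊃ ¬encrypt_backup)) is O(encrypt_backup ⊃ validate_sample), and O(encrypt_backup) is already established, so O(validate_sample).
With premise 4, O(validate_sample ⊃ ¬badge_in), the K-axiom yields O(¬badge_in).
So O(¬badge_in) holds, i.e. badge_in is forbidden. None of the other listed options is forbidden under the premises.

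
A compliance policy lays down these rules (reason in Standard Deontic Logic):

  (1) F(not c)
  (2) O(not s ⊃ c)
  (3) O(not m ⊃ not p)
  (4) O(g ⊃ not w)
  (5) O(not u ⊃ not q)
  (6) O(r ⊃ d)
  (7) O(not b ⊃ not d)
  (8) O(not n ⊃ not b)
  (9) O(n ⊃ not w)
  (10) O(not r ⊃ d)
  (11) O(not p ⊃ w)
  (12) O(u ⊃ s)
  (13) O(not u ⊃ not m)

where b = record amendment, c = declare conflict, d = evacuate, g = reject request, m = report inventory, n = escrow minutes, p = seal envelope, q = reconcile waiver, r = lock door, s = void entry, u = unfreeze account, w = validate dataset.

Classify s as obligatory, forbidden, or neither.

Obligatory

Premises 6 and 10 cover both cases: O(r ⊃ d) and O(not r ⊃ d). Since r ∨ not r is a tautology, O(d) follows.
The contrapositive of premise 7 (O(not b ⊃ not d)) is O(d ⊃ b), and O(d) is already established, so O(b).
Premise 8 is O(not n ⊃ not b); contrapositively O(b ⊃ n). Since O(b) holds, K gives O(n).
Premise 9 is O(n ⊃ not w); since O(n), deontic closure gives O(not w).
Premise 11 is O(not p ⊃ w); contrapositively O(not w ⊃ p). Since O(not w) holds, K gives O(p).
Premise 3 is O(not m ⊃ not p); contrapositively O(p ⊃ m). Since O(p) holds, K gives O(m).
The contrapositive of premise 13 (O(not u ⊃ not m)) is O(m ⊃ u), and O(m) is already established, so O(u).
Applying K to premise 12 (O(u ⊃ s)) and O(u) yields O(s).
Premises 1, 2, 4, 5 do not contribute to this derivation.
Hence s is obligatory.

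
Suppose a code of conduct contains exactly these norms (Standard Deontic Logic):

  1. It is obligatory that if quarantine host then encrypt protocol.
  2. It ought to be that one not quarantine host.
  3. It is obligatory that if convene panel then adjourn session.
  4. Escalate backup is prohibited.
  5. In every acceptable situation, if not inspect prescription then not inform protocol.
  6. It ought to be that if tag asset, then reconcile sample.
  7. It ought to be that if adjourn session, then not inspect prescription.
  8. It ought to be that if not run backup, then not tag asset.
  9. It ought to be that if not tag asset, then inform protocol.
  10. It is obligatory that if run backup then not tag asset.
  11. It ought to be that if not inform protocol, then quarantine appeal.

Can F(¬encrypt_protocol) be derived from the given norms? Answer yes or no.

No

Premise 1 is O(quarantine_host → encrypt_protocol), but O(quarantine_host) is not derivable from the premises, so it does not yield O(encrypt_protocol).
No other premise forces O(encrypt_protocol). An ideal world satisfying every premise can still have ¬encrypt_protocol true, so F(¬encrypt_protocol) is not derivable.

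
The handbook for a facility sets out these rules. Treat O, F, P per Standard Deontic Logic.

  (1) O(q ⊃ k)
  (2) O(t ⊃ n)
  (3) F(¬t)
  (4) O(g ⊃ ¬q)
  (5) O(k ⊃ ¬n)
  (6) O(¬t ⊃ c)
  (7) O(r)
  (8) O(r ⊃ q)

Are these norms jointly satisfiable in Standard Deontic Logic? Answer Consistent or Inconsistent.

Inconsistent

Premise 3, F(¬t), is equivalent to O(t).
From O(t) and premise 2, O(t ⊃ n), we obtain O(n).
Premise 5 is O(k ⊃ ¬n); contrapositively O(n ⊃ ¬k). Since O(n) holds, K gives O(¬k).
The contrapositive of premise 1 (O(q ⊃ k)) is O(¬k ⊃ ¬q), and O(¬k) is already established, so O(¬q).
Premise 8 is O(r ⊃ q); contrapositively O(¬q ⊃ ¬r). Since O(¬q) holds, K gives O(¬r).
But premise 7 directly asserts O(r).
We now have both O(¬r) and O(r) — r is simultaneously obligatory and forbidden, violating the D-axiom.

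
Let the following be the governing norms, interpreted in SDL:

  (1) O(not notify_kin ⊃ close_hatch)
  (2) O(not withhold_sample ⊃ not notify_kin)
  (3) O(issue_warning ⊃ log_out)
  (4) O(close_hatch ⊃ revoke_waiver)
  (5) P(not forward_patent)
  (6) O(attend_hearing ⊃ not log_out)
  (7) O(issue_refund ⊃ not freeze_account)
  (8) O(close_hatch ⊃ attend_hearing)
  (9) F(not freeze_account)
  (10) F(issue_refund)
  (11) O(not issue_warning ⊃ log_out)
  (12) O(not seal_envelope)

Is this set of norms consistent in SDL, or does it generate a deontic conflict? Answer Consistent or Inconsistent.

Premise 7 is O(issue_refund ⊃ not freeze_account), but O(issue_refund) is not derivable from the premises, so it does not yield O(not freeze_account).
So O(not freeze_account) is not derivable, and the apparent clash with O(freeze_account) does not arise.
A world satisfying every obligation exists (e.g. attend_hearing=false, close_hatch=false, forward_patent=false, freeze_account=true, issue_refund=false, issue_warning=false, log_out=true, notify_kin=true, revoke_waiver=false, seal_envelope=false, withhold_sample=true); no atom is both obligatory and forbidden, so the set is consistent.

Consistent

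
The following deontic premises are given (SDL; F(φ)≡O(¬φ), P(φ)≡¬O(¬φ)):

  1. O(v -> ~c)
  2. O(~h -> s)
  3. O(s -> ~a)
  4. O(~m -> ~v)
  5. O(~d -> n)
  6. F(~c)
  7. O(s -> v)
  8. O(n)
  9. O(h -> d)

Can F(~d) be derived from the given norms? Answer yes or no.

F(~c) at premise 6 means O(c).
Premise 1, O(v -> ~c), contraposes to O(c -> ~v); with O(c) we get O(~v).
Premise 7 is O(s -> v); contrapositively O(~v -> ~s). Since O(~v) holds, K gives O(~s).
Premise 2 is O(~h -> s); contrapositively O(~s -> h). Since O(~s) holds, K gives O(h).
Applying K to premise 9 (O(h -> d)) and O(h) yields O(d).
Premises 3, 4, 5, 8 do not contribute to this derivation.
So O(d) holds, i.e. F(~d). The claim follows.

Yes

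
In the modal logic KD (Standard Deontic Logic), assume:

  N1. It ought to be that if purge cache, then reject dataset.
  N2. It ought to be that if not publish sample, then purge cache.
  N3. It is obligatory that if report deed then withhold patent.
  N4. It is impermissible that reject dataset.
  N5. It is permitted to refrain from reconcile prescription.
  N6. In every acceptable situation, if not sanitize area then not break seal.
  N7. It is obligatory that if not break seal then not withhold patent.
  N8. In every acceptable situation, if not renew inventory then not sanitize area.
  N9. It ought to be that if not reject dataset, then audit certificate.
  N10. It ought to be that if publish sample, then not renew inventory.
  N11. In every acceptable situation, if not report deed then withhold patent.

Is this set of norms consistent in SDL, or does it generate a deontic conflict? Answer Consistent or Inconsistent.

Premises 11 and 3 are O(¬report_deed → withhold_patent) and O(report_deed → withhold_patent); every ideal world satisfies ¬report_deed or report_deed, so in either case withhold_patent holds — hence O(withhold_patent).
Premise 7, O(¬break_seal → ¬withhold_patent), contraposes to O(withhold_patent → break_seal); with O(withhold_patent) we get O(break_seal).
Premise 6, O(¬sanitize_area → ¬break_seal), contraposes to O(break_seal → sanitize_area); with O(break_seal) we get O(sanitize_area).
The contrapositive of premise 8 (O(¬renew_inventory → ¬sanitize_area)) is O(sanitize_area → renew_inventory), and O(sanitize_area) is already established, so O(renew_inventory).
The contrapositive of premise 10 (O(publish_sample → ¬renew_inventory)) is O(renew_inventory → ¬publish_sample), and O(renew_inventory) is already established, so O(¬publish_sample).
Premise 2 is O(¬publish_sample → purge_cache); since O(¬publish_sample), deontic closure gives O(purge_cache).
From O(purge_cache) and premise 1, O(purge_cache → reject_dataset), we obtain O(reject_dataset).
However, F(reject_dataset) at premise 4 amounts to O(¬reject_dataset).
We now have both O(reject_dataset) and O(¬reject_dataset) — reject_dataset is simultaneously obligatory and forbidden, violating the D-axiom.

Inconsistent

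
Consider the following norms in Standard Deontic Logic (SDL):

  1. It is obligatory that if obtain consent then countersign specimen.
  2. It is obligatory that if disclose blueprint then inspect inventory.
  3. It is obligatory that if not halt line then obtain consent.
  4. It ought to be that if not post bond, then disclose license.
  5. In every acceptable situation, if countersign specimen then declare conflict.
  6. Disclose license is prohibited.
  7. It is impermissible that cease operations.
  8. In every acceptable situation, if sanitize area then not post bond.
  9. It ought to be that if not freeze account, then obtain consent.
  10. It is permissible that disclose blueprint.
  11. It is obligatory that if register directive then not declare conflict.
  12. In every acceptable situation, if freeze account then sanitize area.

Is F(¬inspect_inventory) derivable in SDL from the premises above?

No

Premise 2 is O(disclose_blueprint → inspect_inventory), but O(disclose_blueprint) is not derivable from the premises (the permission P(disclose_blueprint) asserts only ¬O(¬disclose_blueprint), not O(disclose_blueprint)), so it does not yield O(inspect_inventory).
No other premise forces O(inspect_inventory). An ideal world satisfying every premise can still have ¬inspect_inventory true, so F(¬inspect_inventory) is not derivable.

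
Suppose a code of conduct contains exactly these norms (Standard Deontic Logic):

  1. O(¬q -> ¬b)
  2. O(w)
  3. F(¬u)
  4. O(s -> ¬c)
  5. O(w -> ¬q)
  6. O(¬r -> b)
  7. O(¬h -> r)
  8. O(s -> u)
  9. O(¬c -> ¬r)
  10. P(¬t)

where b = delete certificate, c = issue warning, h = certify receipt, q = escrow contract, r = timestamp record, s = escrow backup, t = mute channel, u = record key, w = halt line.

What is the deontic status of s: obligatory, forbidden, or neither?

Forbidden

From premise 2 we have O(w).
From O(w) and premise 5, O(w -> ¬q), we obtain O(¬q).
Premise 1 is O(¬q -> ¬b); since O(¬q), deontic closure gives O(¬b).
The contrapositive of premise 6 (O(¬r -> b)) is O(¬b -> r), and O(¬b) is already established, so O(r).
Premise 9, O(¬c -> ¬r), contraposes to O(r -> c); with O(r) we get O(c).
The contrapositive of premise 4 (O(s -> ¬c)) is O(c -> ¬s), and O(c) is already established, so O(¬s).
Premises 3, 7, 8, 10 do not contribute to this derivation.
Thus O(¬s), which is F(s): s is forbidden.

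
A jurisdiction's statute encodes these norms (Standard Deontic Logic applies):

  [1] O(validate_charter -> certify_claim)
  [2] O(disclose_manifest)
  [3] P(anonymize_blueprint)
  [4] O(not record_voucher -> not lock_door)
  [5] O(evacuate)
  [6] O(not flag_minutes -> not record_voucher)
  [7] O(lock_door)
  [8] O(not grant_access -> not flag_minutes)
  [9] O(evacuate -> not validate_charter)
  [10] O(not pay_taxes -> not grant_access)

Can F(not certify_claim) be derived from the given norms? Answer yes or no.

Premise 1 is O(validate_charter -> certify_claim), but O(validate_charter) is not derivable from the premises, so it does not yield O(certify_claim).
No other premise forces O(certify_claim). An ideal world satisfying every premise can still have not certify_claim true, so F(not certify_claim) is not derivable.

No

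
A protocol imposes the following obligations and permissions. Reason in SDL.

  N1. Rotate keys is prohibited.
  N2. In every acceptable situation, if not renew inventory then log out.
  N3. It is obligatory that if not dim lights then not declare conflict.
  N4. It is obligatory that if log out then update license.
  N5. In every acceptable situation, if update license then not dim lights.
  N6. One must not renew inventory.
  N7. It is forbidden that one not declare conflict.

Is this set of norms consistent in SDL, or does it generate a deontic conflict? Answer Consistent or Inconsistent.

F(¬declare_conflict) at premise 7 means O(declare_conflict).
The contrapositive of premise 3 (O(¬dim_lights → ¬declare_conflict)) is O(declare_conflict → dim_lights), and O(declare_conflict) is already established, so O(dim_lights).
Premise 5 is O(update_license → ¬dim_lights); contrapositively O(dim_lights → ¬update_license). Since O(dim_lights) holds, K gives O(¬update_license).
Premise 4 is O(log_out → update_license); contrapositively O(¬update_license → ¬log_out). Since O(¬update_license) holds, K gives O(¬log_out).
Premise 2 is O(¬renew_inventory → log_out); contrapositively O(¬log_out → renew_inventory). Since O(¬log_out) holds, K gives O(renew_inventory).
However, F(renew_inventory) at premise 6 amounts to O(¬renew_inventory).
We now have both O(renew_inventory) and O(¬renew_inventory) — renew_inventory is simultaneously obligatory and forbidden, violating the D-axiom.

Inconsistent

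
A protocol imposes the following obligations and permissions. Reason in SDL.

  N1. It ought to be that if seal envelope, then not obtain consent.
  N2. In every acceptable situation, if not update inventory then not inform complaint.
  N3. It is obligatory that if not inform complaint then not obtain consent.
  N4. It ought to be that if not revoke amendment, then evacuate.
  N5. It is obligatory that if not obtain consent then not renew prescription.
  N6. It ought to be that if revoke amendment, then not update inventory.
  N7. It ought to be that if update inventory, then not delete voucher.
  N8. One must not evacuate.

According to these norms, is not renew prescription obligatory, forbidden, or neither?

Obligatory

Premise 8, F(evacuate), is equivalent to O(¬evacuate).
Premise 4 is O(¬revoke_amendment → evacuate); contrapositively O(¬evacuate → revoke_amendment). Since O(¬evacuate) holds, K gives O(revoke_amendment).
From O(revoke_amendment) and premise 6, O(revoke_amendment → ¬update_inventory), we obtain O(¬update_inventory).
From O(¬update_inventory) and premise 2, O(¬update_inventory → ¬inform_complaint), we obtain O(¬inform_complaint).
Premise 3 is O(¬inform_complaint → ¬obtain_consent); since O(¬inform_complaint), deontic closure gives O(¬obtain_consent).
With premise 5, O(¬obtain_consent → ¬renew_prescription), the K-axiom yields O(¬renew_prescription).
Premises 1, 7 do not contribute to this derivation.
Hence ¬renew_prescription is obligatory.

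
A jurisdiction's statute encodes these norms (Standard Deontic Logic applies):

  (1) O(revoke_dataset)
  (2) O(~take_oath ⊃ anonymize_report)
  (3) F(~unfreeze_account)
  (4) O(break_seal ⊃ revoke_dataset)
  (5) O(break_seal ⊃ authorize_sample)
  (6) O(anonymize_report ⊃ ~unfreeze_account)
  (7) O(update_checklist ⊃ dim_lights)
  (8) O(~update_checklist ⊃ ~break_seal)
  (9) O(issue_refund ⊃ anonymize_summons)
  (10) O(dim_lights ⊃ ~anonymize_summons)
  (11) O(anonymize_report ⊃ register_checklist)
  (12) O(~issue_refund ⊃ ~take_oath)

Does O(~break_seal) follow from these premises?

Premise 3 is F(~unfreeze_account), i.e. O(unfreeze_account).
Premise 6, O(anonymize_report ⊃ ~unfreeze_account), contraposes to O(unfreeze_account ⊃ ~anonymize_report); with O(unfreeze_account) we get O(~anonymize_report).
Premise 2, O(~take_oath ⊃ anonymize_report), contraposes to O(~anonymize_report ⊃ take_oath); with O(~anonymize_report) we get O(take_oath).
The contrapositive of premise 12 (O(~issue_refund ⊃ ~take_oath)) is O(take_oath ⊃ issue_refund), and O(take_oath) is already established, so O(issue_refund).
From O(issue_refund) and premise 9, O(issue_refund ⊃ anonymize_summons), we obtain O(anonymize_summons).
The contrapositive of premise 10 (O(dim_lights ⊃ ~anonymize_summons)) is O(anonymize_summons ⊃ ~dim_lights), and O(anonymize_summons) is already established, so O(~dim_lights).
Premise 7, O(update_checklist ⊃ dim_lights), contraposes to O(~dim_lights ⊃ ~update_checklist); with O(~dim_lights) we get O(~update_checklist).
Premise 8 is O(~update_checklist ⊃ ~break_seal); since O(~update_checklist), deontic closure gives O(~break_seal).
Premises 1, 4, 5, 11 do not contribute to this derivation.
So O(~break_seal) follows.

Yes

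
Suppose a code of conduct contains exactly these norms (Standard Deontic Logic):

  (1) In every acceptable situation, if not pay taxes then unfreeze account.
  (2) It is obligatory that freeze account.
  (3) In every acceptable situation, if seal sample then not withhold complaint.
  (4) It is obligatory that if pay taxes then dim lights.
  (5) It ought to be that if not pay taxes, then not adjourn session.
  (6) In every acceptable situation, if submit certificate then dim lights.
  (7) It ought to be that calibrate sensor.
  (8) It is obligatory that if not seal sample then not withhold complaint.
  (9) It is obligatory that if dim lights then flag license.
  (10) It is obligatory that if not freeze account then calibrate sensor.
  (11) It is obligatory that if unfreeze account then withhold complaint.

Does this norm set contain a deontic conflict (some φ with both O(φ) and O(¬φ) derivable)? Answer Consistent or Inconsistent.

Consistent

Premise 10 is O(¬freeze_account → calibrate_sensor); even if O(calibrate_sensor) held, inferring O(¬freeze_account) would be affirming the consequent — invalid.
So O(¬freeze_account) is not derivable, and the apparent clash with O(freeze_account) does not arise.
A world satisfying every obligation exists (e.g. adjourn_session=false, calibrate_sensor=true, dim_lights=true, flag_license=true, freeze_account=true, pay_taxes=true, seal_sample=false, submit_certificate=false, unfreeze_account=false, withhold_complaint=false); no atom is both obligatory and forbidden, so the set is consistent.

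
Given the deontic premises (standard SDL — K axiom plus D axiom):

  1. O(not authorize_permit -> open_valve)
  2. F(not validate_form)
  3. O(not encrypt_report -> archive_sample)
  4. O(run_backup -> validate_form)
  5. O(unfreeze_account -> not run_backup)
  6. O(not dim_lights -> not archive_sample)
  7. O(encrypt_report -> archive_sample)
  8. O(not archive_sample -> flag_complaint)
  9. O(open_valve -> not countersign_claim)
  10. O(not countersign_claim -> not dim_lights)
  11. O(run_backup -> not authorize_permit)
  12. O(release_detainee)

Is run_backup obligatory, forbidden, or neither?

Forbidden

By case analysis on encrypt_report: premise 7 gives O(encrypt_report -> archive_sample) and premise 3 gives O(not encrypt_report -> archive_sample), so O(archive_sample) either way.
The contrapositive of premise 6 (O(not dim_lights -> not archive_sample)) is O(archive_sample -> dim_lights), and O(archive_sample) is already established, so O(dim_lights).
The contrapositive of premise 10 (O(not countersign_claim -> not dim_lights)) is O(dim_lights -> countersign_claim), and O(dim_lights) is already established, so O(countersign_claim).
Premise 9, O(open_valve -> not countersign_claim), contraposes to O(countersign_claim -> not open_valve); with O(countersign_claim) we get O(not open_valve).
The contrapositive of premise 1 (O(not authorize_permit -> open_valve)) is O(not open_valve -> authorize_permit), and O(not open_valve) is already established, so O(authorize_permit).
The contrapositive of premise 11 (O(run_backup -> not authorize_permit)) is O(authorize_permit -> not run_backup), and O(authorize_permit) is already established, so O(not run_backup).
Premises 2, 4, 5, 8, 12 do not contribute to this derivation.
Thus O(not run_backup), which is F(run_backup): run_backup is forbidden.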